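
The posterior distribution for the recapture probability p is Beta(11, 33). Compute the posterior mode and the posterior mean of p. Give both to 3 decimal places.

Mode = (11−1)/(11+33−2) = 10/42 = 0.238.
Mean = 11/(11+33) = 11/44 = 0.250.

MAP = 0.238; posterior mean = 0.250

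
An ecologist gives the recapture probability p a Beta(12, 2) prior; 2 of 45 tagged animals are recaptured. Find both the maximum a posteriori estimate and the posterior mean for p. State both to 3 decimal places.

Posterior: Beta(12+2, 2+43) = Beta(14, 45).
Mode = (14−1)/(14+45−2) = 13/57 = 0.228.
Mean = 14/(14+45) = 14/59 = 0.237.
Right-skewed posterior ⇒ mode < mean.

MAP: 0.228. Posterior mean: 0.237.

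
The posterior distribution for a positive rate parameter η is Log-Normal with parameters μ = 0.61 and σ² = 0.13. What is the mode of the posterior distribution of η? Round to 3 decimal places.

1.616

Mode = exp(μ − σ²) = exp(0.48) = 1.616.
Mean = exp(μ + σ²/2) = exp(0.675) = 1.964.
This is the posterior mode — the MAP estimate.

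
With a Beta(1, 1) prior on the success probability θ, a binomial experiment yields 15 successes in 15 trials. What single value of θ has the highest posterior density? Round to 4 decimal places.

1.0000

Posterior: Beta(1+15, 1+0) = Beta(16, 1).
Since β = 1 ≤ 1 and α > 1, the Beta density is monotone increasing on [0,1]; the mode is at 1.
Mean = 16/(16+1) = 0.9412.
This is the posterior mode — the MAP estimate.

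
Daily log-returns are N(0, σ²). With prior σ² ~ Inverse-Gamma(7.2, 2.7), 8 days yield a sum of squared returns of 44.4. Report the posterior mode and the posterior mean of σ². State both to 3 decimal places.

MAP = 2.041; posterior mean = 2.441

Posterior: Inverse-Gamma(shape = 7.2+8/2 = 11.2, scale = 2.7+44.4/2 = 24.9).
Mode = β/(α+1) = 24.9/12.2 = 2.041.
Mean = β/(α−1) = 24.9/10.2 = 2.441.
The posterior is right-skewed, so the mean exceeds the mode.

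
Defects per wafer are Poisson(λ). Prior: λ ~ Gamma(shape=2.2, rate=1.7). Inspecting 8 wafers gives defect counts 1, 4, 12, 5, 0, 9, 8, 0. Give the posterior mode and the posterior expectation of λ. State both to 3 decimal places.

λ_MAP = 4.144, E[λ|data] = 4.247

Σ counts = 39. Posterior: Gamma(shape = 2.2+39 = 41.2, rate = 1.7+8 = 9.7).
Mode = (α−1)/β = 40.2/9.7 = 4.144.
Mean = α/β = 41.2/9.7 = 4.247.
Mean > mode: the posterior has a right tail.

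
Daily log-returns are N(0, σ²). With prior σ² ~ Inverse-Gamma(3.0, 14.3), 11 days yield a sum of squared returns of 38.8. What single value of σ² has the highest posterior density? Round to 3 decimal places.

Posterior: Inverse-Gamma(shape = 3.0+11/2 = 8.5, scale = 14.3+38.8/2 = 33.7).
Mode = β/(α+1) = 33.7/9.5 = 3.547.
Mean = β/(α−1) = 33.7/7.5 = 4.493.
This is the posterior mode — the MAP estimate.

3.547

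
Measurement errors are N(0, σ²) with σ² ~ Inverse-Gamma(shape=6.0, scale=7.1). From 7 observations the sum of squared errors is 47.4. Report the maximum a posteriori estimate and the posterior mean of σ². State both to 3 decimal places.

maximum a posteriori estimate = 2.933, posterior mean = 3.624

Posterior: Inverse-Gamma(shape = 6.0+7/2 = 9.5, scale = 7.1+47.4/2 = 30.8).
Mode = β/(α+1) = 30.8/10.5 = 2.933.
Mean = β/(α−1) = 30.8/8.5 = 3.624.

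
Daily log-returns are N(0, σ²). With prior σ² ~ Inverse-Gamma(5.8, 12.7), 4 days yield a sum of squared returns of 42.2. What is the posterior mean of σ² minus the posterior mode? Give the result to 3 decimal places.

Posterior: Inverse-Gamma(shape = 5.8+4/2 = 7.8, scale = 12.7+42.2/2 = 33.8).
Mode = β/(α+1) = 33.8/8.8 = 3.841.
Mean = β/(α−1) = 33.8/6.8 = 4.971.
Difference = 4.971 − 3.841 = 1.130.
The mean is pulled above the mode by the posterior's right skew.

1.130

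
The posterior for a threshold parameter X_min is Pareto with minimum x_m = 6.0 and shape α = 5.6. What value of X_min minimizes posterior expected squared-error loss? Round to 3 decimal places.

7.304

The Pareto density is strictly decreasing on [x_m, ∞), so the mode is x_m = 6.000.
Mean = α·x_m/(α−1) = 5.6·6.0/4.6 = 7.304.
Squared-error loss ⇒ the optimal estimator is the posterior mean.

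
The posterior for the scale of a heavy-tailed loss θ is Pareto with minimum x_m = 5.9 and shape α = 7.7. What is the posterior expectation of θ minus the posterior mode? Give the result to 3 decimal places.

0.881

The Pareto density is strictly decreasing on [x_m, ∞), so the mode is x_m = 5.900.
Mean = α·x_m/(α−1) = 7.7·5.9/6.7 = 6.781.
Difference = 6.781 − 5.900 = 0.881.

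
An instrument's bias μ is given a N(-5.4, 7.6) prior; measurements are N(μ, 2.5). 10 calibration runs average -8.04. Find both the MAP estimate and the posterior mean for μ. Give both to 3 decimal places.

MAP = -7.956; posterior mean = -7.956

Posterior for μ is Normal. Precision-weighted mean: (1/7.6·-5.4 + 10/2.5·-8.04) / (1/7.6 + 10/2.5) = -7.956.
A Normal posterior is symmetric, so mode = mean.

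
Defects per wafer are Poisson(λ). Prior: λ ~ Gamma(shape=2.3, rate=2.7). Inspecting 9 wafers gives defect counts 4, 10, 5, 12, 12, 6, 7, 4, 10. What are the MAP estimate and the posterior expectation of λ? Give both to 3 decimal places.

Σ counts = 70. Posterior: Gamma(shape = 2.3+70 = 72.3, rate = 2.7+9 = 11.7).
Mode = (α−1)/β = 71.3/11.7 = 6.094.
Mean = α/β = 72.3/11.7 = 6.179.
Mean > mode: the posterior has a right tail.

λ_MAP = 6.094, E[λ|data] = 6.179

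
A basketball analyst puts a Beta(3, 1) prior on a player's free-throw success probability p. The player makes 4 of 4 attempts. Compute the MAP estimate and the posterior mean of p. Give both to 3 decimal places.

Posterior: Beta(3+4, 1+0) = Beta(7, 1).
Since β = 1 ≤ 1 and α > 1, the Beta density is monotone increasing on [0,1]; the mode is at 1.
Mean = 7/(7+1) = 0.875.
The posterior is left-skewed, so the mode exceeds the mean.

MAP estimate = 1.000, posterior mean = 0.875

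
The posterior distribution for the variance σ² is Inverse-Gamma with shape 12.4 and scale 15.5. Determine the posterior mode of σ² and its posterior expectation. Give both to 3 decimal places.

Mode = β/(α+1) = 15.5/13.4 = 1.157.
Mean = β/(α−1) = 15.5/11.4 = 1.360.

posterior mode = 1.157, posterior expectation = 1.360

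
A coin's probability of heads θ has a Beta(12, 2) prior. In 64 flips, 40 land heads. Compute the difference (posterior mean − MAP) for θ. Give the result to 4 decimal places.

Posterior: Beta(12+40, 2+24) = Beta(52, 26).
Mode = (52−1)/(52+26−2) = 51/76 = 0.6711.
Mean = 52/(52+26) = 52/78 = 0.6667.
Difference = 0.6667 − 0.6711 = -0.0044.

-0.0044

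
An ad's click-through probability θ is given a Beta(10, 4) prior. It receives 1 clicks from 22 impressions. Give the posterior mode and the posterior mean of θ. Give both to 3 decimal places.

Posterior: Beta(10+1, 4+21) = Beta(11, 25).
Mode = (11−1)/(11+25−2) = 10/34 = 0.294.
Mean = 11/(11+25) = 11/36 = 0.306.
Right-skewed posterior ⇒ mode < mean.

MAP: 0.294. Posterior mean: 0.306.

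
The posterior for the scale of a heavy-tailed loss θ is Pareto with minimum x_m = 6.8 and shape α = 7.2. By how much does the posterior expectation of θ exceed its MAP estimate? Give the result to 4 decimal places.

1.0968

The Pareto density is strictly decreasing on [x_m, ∞), so the mode is x_m = 6.8000.
Mean = α·x_m/(α−1) = 7.2·6.8/6.2 = 7.8968.
Difference = 7.8968 − 6.8000 = 1.0968.
Right-skewed posterior ⇒ mode < mean.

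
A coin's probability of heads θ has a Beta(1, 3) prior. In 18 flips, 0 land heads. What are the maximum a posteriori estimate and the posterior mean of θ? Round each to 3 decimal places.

MAP = 0.000; posterior mean = 0.045

Posterior: Beta(1+0, 3+18) = Beta(1, 21).
Since α = 1 ≤ 1 and β > 1, the Beta density is monotone decreasing on [0,1]; the mode is at 0.
Mean = 1/(1+21) = 0.045.
Mean > mode: the posterior has a right tail.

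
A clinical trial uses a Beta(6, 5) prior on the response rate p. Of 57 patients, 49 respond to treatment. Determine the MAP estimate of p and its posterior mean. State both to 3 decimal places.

p_MAP = 0.818, E[p|data] = 0.809

Posterior: Beta(6+49, 5+8) = Beta(55, 13).
Mode = (55−1)/(55+13−2) = 54/66 = 0.818.
Mean = 55/(55+13) = 55/68 = 0.809.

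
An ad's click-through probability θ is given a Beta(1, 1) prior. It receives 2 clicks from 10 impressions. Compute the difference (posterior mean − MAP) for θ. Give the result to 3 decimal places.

0.050

Posterior: Beta(1+2, 1+8) = Beta(3, 9).
Mode = (3−1)/(3+9−2) = 2/10 = 0.200.
With a flat prior the MAP equals the MLE, 2/10.
Mean = 3/(3+9) = 3/12 = 0.250.
Difference = 0.250 − 0.200 = 0.050.
The mean is pulled above the mode by the posterior's right skew.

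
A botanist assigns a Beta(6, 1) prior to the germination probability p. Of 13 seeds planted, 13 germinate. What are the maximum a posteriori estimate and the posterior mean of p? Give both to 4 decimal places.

Posterior: Beta(6+13, 1+0) = Beta(19, 1).
Since β = 1 ≤ 1 and α > 1, the Beta density is monotone increasing on [0,1]; the mode is at 1.
Mean = 19/(19+1) = 0.9500.

MAP = 1.0000, posterior mean = 0.9500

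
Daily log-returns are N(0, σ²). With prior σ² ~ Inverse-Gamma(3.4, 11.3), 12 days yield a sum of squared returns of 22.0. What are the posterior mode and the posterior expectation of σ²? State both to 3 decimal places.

Posterior: Inverse-Gamma(shape = 3.4+12/2 = 9.4, scale = 11.3+22.0/2 = 22.3).
Mode = β/(α+1) = 22.3/10.4 = 2.144.
Mean = β/(α−1) = 22.3/8.4 = 2.655.
The mean is pulled above the mode by the posterior's right skew.

σ²_MAP = 2.144, E[σ²|data] = 2.655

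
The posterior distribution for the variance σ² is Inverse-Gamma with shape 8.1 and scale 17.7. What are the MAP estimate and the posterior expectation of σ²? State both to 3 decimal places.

Mode = β/(α+1) = 17.7/9.1 = 1.945.
Mean = β/(α−1) = 17.7/7.1 = 2.493.

σ²_MAP = 1.945, E[σ²|data] = 2.493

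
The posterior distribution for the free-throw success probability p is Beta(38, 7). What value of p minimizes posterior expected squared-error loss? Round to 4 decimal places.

0.8444

Mode = (38−1)/(38+7−2) = 37/43 = 0.8605.
Mean = 38/(38+7) = 38/45 = 0.8444.
Squared-error loss ⇒ the optimal estimator is the posterior mean.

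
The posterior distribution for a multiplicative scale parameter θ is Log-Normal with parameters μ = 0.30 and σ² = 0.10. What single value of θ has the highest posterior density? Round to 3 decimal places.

1.221

Mode = exp(μ − σ²) = exp(0.20) = 1.221.
Mean = exp(μ + σ²/2) = exp(0.350) = 1.419.
This is the posterior mode — the MAP estimate.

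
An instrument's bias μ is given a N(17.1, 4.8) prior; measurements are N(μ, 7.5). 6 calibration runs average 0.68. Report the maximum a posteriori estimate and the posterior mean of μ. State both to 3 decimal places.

Posterior for μ is Normal. Precision-weighted mean: (1/4.8·17.1 + 6/7.5·0.68) / (1/4.8 + 6/7.5) = 4.073.
A Normal posterior is symmetric, so mode = mean.

maximum a posteriori estimate = 4.073, posterior mean = 4.073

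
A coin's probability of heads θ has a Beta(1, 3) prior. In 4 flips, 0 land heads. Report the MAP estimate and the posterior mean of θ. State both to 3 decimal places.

Posterior: Beta(1+0, 3+4) = Beta(1, 7).
Since α = 1 ≤ 1 and β > 1, the Beta density is monotone decreasing on [0,1]; the mode is at 0.
Mean = 1/(1+7) = 0.125.

MAP = 0.000, posterior mean = 0.125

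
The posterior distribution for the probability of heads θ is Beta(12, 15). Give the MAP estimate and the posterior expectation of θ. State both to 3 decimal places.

Mode = (12−1)/(12+15−2) = 11/25 = 0.440.
Mean = 12/(12+15) = 12/27 = 0.444.

MAP = 0.440, posterior mean = 0.444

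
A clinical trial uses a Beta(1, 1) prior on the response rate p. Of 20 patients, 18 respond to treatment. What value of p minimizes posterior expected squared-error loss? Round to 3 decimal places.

Posterior: Beta(1+18, 1+2) = Beta(19, 3).
Mode = (19−1)/(19+3−2) = 18/20 = 0.900.
With a flat prior the MAP equals the MLE, 18/20.
Mean = 19/(19+3) = 19/22 = 0.864.
Squared-error loss ⇒ the optimal estimator is the posterior mean.

0.864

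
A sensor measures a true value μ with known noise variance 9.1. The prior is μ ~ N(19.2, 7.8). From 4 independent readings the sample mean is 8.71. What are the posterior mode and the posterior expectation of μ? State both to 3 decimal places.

MAP = 11.079; posterior mean = 11.079

Posterior for μ is Normal. Precision-weighted mean: (1/7.8·19.2 + 4/9.1·8.71) / (1/7.8 + 4/9.1) = 11.079.
A Normal posterior is symmetric, so mode = mean.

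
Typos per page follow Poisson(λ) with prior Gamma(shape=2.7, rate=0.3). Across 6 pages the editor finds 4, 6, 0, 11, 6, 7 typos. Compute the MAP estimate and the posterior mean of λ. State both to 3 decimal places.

MAP: 5.667. Posterior mean: 5.825.

Σ counts = 34. Posterior: Gamma(shape = 2.7+34 = 36.7, rate = 0.3+6 = 6.3).
Mode = (α−1)/β = 35.7/6.3 = 5.667.
Mean = α/β = 36.7/6.3 = 5.825.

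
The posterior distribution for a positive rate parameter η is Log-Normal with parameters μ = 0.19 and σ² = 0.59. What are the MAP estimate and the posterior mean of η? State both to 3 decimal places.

η_MAP = 0.670, E[η|data] = 1.624

Mode = exp(μ − σ²) = exp(-0.40) = 0.670.
Mean = exp(μ + σ²/2) = exp(0.485) = 1.624.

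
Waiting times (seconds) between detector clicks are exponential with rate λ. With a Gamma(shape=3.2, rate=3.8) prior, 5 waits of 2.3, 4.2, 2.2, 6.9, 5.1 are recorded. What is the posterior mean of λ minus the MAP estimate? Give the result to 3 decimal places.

Σ times = 20.7. Posterior: Gamma(shape = 3.2+5 = 8.2, rate = 3.8+20.7 = 24.5).
Mode = (α−1)/β = 7.2/24.5 = 0.294.
Mean = α/β = 8.2/24.5 = 0.335.
Difference = 0.335 − 0.294 = 0.041.
The posterior is right-skewed, so the mean exceeds the mode.

0.041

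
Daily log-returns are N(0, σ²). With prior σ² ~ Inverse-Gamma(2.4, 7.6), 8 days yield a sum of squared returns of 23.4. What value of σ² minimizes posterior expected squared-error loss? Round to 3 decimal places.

Posterior: Inverse-Gamma(shape = 2.4+8/2 = 6.4, scale = 7.6+23.4/2 = 19.3).
Mode = β/(α+1) = 19.3/7.4 = 2.608.
Mean = β/(α−1) = 19.3/5.4 = 3.574.
Squared-error loss ⇒ the optimal estimator is the posterior mean.

3.574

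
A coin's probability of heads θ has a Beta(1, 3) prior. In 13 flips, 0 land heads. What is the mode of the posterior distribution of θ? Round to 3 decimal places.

Posterior: Beta(1+0, 3+13) = Beta(1, 16).
Since α = 1 ≤ 1 and β > 1, the Beta density is monotone decreasing on [0,1]; the mode is at 0.
Mean = 1/(1+16) = 0.059.
This is the posterior mode — the MAP estimate.

0.000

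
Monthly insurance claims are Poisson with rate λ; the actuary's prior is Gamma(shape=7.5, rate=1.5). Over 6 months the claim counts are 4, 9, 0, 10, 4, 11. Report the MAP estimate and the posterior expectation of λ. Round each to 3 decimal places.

Σ counts = 38. Posterior: Gamma(shape = 7.5+38 = 45.5, rate = 1.5+6 = 7.5).
Mode = (α−1)/β = 44.5/7.5 = 5.933.
Mean = α/β = 45.5/7.5 = 6.067.
Right-skewed posterior ⇒ mode < mean.

MAP: 5.933. Posterior mean: 6.067.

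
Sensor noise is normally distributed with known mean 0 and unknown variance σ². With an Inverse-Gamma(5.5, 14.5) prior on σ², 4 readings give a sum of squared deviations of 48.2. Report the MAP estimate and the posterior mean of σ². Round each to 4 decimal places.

Posterior: Inverse-Gamma(shape = 5.5+4/2 = 7.5, scale = 14.5+48.2/2 = 38.6).
Mode = β/(α+1) = 38.6/8.5 = 4.5412.
Mean = β/(α−1) = 38.6/6.5 = 5.9385.
Right-skewed posterior ⇒ mode < mean.

MAP estimate = 4.5412, posterior mean = 5.9385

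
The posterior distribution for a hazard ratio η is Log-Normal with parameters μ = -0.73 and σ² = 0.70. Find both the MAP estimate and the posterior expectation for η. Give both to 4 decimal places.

MAP: 0.2393. Posterior mean: 0.6839.

Mode = exp(μ − σ²) = exp(-1.43) = 0.2393.
Mean = exp(μ + σ²/2) = exp(-0.380) = 0.6839.
Right-skewed posterior ⇒ mode < mean.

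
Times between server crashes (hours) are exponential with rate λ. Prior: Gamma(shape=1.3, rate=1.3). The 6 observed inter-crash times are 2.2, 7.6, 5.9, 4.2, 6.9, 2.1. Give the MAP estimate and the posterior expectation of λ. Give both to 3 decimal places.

MAP: 0.209. Posterior mean: 0.242.

Σ times = 28.9. Posterior: Gamma(shape = 1.3+6 = 7.3, rate = 1.3+28.9 = 30.2).
Mode = (α−1)/β = 6.3/30.2 = 0.209.
Mean = α/β = 7.3/30.2 = 0.242.
The posterior is right-skewed, so the mean exceeds the mode.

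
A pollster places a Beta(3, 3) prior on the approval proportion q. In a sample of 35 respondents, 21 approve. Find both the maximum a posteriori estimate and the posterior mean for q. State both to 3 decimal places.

MAP: 0.590. Posterior mean: 0.585.

Posterior: Beta(3+21, 3+14) = Beta(24, 17).
Mode = (24−1)/(24+17−2) = 23/39 = 0.590.
Mean = 24/(24+17) = 24/41 = 0.585.
Left-skewed posterior ⇒ mean < mode.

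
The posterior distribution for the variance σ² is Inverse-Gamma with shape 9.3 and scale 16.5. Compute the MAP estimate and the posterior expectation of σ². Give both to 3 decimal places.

Mode = β/(α+1) = 16.5/10.3 = 1.602.
Mean = β/(α−1) = 16.5/8.3 = 1.988.

MAP = 1.602, posterior mean = 1.988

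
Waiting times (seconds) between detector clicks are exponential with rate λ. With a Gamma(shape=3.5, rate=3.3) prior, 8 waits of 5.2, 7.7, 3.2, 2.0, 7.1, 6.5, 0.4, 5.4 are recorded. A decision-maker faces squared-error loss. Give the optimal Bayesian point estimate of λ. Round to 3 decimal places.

Σ times = 37.5. Posterior: Gamma(shape = 3.5+8 = 11.5, rate = 3.3+37.5 = 40.8).
Mode = (α−1)/β = 10.5/40.8 = 0.257.
Mean = α/β = 11.5/40.8 = 0.282.
Squared-error loss ⇒ the optimal estimator is the posterior mean.

0.282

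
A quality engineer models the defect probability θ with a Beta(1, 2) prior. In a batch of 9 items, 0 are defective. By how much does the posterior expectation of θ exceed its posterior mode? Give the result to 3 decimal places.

0.083

Posterior: Beta(1+0, 2+9) = Beta(1, 11).
Since α = 1 ≤ 1 and β > 1, the Beta density is monotone decreasing on [0,1]; the mode is at 0.
Mean = 1/(1+11) = 0.083.
Difference = 0.083 − 0.000 = 0.083.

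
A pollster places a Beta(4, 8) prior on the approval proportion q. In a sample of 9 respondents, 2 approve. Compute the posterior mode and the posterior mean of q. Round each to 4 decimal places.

MAP: 0.2632. Posterior mean: 0.2857.

Posterior: Beta(4+2, 8+7) = Beta(6, 15).
Mode = (6−1)/(6+15−2) = 5/19 = 0.2632.
Mean = 6/(6+15) = 6/21 = 0.2857.
The posterior is right-skewed, so the mean exceeds the mode.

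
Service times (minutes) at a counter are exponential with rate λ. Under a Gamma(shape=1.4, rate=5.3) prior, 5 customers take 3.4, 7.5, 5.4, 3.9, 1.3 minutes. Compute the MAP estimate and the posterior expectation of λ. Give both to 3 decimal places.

MAP = 0.201; posterior mean = 0.239

Σ times = 21.5. Posterior: Gamma(shape = 1.4+5 = 6.4, rate = 5.3+21.5 = 26.8).
Mode = (α−1)/β = 5.4/26.8 = 0.201.
Mean = α/β = 6.4/26.8 = 0.239.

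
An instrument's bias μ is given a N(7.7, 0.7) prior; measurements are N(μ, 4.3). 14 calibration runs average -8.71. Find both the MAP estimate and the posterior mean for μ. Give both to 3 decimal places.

Posterior for μ is Normal. Precision-weighted mean: (1/0.7·7.7 + 14/4.3·-8.71) / (1/0.7 + 14/4.3) = -3.706.
A Normal posterior is symmetric, so mode = mean.

MAP = -3.706; posterior mean = -3.706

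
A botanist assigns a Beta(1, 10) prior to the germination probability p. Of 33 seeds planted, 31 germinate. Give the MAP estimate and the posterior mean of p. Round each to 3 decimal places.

Posterior: Beta(1+31, 10+2) = Beta(32, 12).
Mode = (32−1)/(32+12−2) = 31/42 = 0.738.
Mean = 32/(32+12) = 32/44 = 0.727.

p_MAP = 0.738, E[p|data] = 0.727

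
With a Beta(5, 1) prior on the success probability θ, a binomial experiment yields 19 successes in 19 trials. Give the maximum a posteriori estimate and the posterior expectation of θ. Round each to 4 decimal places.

MAP = 1.0000, posterior mean = 0.9600

Posterior: Beta(5+19, 1+0) = Beta(24, 1).
Since β = 1 ≤ 1 and α > 1, the Beta density is monotone increasing on [0,1]; the mode is at 1.
Mean = 24/(24+1) = 0.9600.
Left-skewed posterior ⇒ mean < mode.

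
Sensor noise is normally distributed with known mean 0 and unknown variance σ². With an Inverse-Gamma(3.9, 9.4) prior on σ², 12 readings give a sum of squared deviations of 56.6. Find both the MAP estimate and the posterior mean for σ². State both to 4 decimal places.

MAP = 3.4587; posterior mean = 4.2360

Posterior: Inverse-Gamma(shape = 3.9+12/2 = 9.9, scale = 9.4+56.6/2 = 37.7).
Mode = β/(α+1) = 37.7/10.9 = 3.4587.
Mean = β/(α−1) = 37.7/8.9 = 4.2360.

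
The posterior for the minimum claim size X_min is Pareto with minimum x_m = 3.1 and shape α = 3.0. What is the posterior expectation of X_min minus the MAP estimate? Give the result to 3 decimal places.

The Pareto density is strictly decreasing on [x_m, ∞), so the mode is x_m = 3.100.
Mean = α·x_m/(α−1) = 3.0·3.1/2.0 = 4.650.
Difference = 4.650 − 3.100 = 1.550.
The mean is pulled above the mode by the posterior's right skew.

1.550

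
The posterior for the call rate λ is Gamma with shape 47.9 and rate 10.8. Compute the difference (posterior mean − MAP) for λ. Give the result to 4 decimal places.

0.0926

Mode = (α−1)/β = 46.9/10.8 = 4.3426.
Mean = α/β = 47.9/10.8 = 4.4352.
Difference = 4.4352 − 4.3426 = 0.0926.
The posterior is right-skewed, so the mean exceeds the mode.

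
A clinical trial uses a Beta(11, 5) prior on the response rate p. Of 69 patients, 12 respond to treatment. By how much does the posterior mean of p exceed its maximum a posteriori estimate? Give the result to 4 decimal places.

Posterior: Beta(11+12, 5+57) = Beta(23, 62).
Mode = (23−1)/(23+62−2) = 22/83 = 0.2651.
Mean = 23/(23+62) = 23/85 = 0.2706.
Difference = 0.2706 − 0.2651 = 0.0055.

0.0055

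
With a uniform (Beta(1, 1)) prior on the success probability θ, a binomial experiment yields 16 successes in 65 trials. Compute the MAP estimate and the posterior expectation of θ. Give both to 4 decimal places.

Posterior: Beta(1+16, 1+49) = Beta(17, 50).
Mode = (17−1)/(17+50−2) = 16/65 = 0.2462.
With a flat prior the MAP equals the MLE, 16/65.
Mean = 17/(17+50) = 17/67 = 0.2537.

θ_MAP = 0.2462, E[θ|data] = 0.2537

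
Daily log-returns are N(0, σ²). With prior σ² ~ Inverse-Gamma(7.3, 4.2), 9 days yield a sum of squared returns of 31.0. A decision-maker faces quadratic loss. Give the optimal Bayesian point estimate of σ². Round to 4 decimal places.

Posterior: Inverse-Gamma(shape = 7.3+9/2 = 11.8, scale = 4.2+31.0/2 = 19.7).
Mode = β/(α+1) = 19.7/12.8 = 1.5391.
Mean = β/(α−1) = 19.7/10.8 = 1.8241.
Quadratic loss ⇒ the optimal estimator is the posterior mean.

1.8241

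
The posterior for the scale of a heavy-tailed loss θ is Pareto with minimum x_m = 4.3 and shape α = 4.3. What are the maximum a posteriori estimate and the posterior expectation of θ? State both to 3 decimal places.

MAP: 4.300. Posterior mean: 5.603.

The Pareto density is strictly decreasing on [x_m, ∞), so the mode is x_m = 4.300.
Mean = α·x_m/(α−1) = 4.3·4.3/3.3 = 5.603.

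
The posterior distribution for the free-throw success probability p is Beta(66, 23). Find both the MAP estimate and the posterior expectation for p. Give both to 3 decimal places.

MAP = 0.747, posterior mean = 0.742

Mode = (66−1)/(66+23−2) = 65/87 = 0.747.
Mean = 66/(66+23) = 66/89 = 0.742.
The mean is pulled below the mode by the posterior's left skew.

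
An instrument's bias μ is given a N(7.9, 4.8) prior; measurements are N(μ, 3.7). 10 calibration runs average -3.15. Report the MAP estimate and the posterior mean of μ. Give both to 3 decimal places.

Posterior for μ is Normal. Precision-weighted mean: (1/4.8·7.9 + 10/3.7·-3.15) / (1/4.8 + 10/3.7) = -2.359.
A Normal posterior is symmetric, so mode = mean.

MAP = -2.359, posterior mean = -2.359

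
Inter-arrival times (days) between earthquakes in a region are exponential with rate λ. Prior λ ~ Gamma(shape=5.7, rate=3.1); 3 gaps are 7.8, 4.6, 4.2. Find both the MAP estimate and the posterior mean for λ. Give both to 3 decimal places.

λ_MAP = 0.391, E[λ|data] = 0.442

Σ times = 16.6. Posterior: Gamma(shape = 5.7+3 = 8.7, rate = 3.1+16.6 = 19.7).
Mode = (α−1)/β = 7.7/19.7 = 0.391.
Mean = α/β = 8.7/19.7 = 0.442.
The posterior is right-skewed, so the mean exceeds the mode.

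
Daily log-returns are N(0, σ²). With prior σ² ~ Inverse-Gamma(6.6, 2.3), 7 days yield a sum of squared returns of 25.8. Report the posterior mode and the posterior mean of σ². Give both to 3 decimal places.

posterior mode = 1.369, posterior mean = 1.670

Posterior: Inverse-Gamma(shape = 6.6+7/2 = 10.1, scale = 2.3+25.8/2 = 15.2).
Mode = β/(α+1) = 15.2/11.1 = 1.369.
Mean = β/(α−1) = 15.2/9.1 = 1.670.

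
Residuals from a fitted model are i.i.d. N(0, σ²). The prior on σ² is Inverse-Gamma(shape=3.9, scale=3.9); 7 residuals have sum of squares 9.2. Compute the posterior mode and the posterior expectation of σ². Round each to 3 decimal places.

Posterior: Inverse-Gamma(shape = 3.9+7/2 = 7.4, scale = 3.9+9.2/2 = 8.5).
Mode = β/(α+1) = 8.5/8.4 = 1.012.
Mean = β/(α−1) = 8.5/6.4 = 1.328.

MAP: 1.012. Posterior mean: 1.328.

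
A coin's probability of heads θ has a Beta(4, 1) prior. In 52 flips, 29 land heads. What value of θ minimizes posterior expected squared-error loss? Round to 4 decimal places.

0.5789

Posterior: Beta(4+29, 1+23) = Beta(33, 24).
Mode = (33−1)/(33+24−2) = 32/55 = 0.5818.
Mean = 33/(33+24) = 33/57 = 0.5789.
Squared-error loss ⇒ the optimal estimator is the posterior mean.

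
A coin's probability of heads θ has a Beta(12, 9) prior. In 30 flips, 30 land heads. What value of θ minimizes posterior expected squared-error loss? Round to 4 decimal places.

0.8235

Posterior: Beta(12+30, 9+0) = Beta(42, 9).
Mode = (42−1)/(42+9−2) = 41/49 = 0.8367.
Mean = 42/(42+9) = 42/51 = 0.8235.
Squared-error loss ⇒ the optimal estimator is the posterior mean.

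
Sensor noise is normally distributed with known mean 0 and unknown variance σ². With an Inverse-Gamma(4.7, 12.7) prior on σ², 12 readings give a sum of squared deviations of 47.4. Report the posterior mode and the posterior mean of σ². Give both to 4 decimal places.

Posterior: Inverse-Gamma(shape = 4.7+12/2 = 10.7, scale = 12.7+47.4/2 = 36.4).
Mode = β/(α+1) = 36.4/11.7 = 3.1111.
Mean = β/(α−1) = 36.4/9.7 = 3.7526.
Mean > mode: the posterior has a right tail.

MAP: 3.1111. Posterior mean: 3.7526.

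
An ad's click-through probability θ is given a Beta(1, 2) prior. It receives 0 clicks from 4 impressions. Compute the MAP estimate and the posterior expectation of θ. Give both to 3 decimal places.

Posterior: Beta(1+0, 2+4) = Beta(1, 6).
Since α = 1 ≤ 1 and β > 1, the Beta density is monotone decreasing on [0,1]; the mode is at 0.
Mean = 1/(1+6) = 0.143.

θ_MAP = 0.000, E[θ|data] = 0.143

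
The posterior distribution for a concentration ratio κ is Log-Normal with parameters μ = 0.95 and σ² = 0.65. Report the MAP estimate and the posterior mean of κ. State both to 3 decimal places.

MAP estimate = 1.350, posterior mean = 3.579

Mode = exp(μ − σ²) = exp(0.30) = 1.350.
Mean = exp(μ + σ²/2) = exp(1.275) = 3.579.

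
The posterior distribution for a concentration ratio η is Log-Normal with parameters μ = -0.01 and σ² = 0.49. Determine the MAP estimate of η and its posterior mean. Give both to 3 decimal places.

Mode = exp(μ − σ²) = exp(-0.50) = 0.607.
Mean = exp(μ + σ²/2) = exp(0.235) = 1.265.

MAP = 0.607; posterior mean = 1.265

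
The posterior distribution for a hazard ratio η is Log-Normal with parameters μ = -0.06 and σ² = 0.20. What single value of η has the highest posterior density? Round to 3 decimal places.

Mode = exp(μ − σ²) = exp(-0.26) = 0.771.
Mean = exp(μ + σ²/2) = exp(0.040) = 1.041.
This is the posterior mode — the MAP estimate.

0.771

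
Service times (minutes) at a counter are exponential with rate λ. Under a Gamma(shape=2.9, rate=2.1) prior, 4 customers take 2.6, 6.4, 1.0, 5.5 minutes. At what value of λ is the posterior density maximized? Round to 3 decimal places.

0.335

Σ times = 15.5. Posterior: Gamma(shape = 2.9+4 = 6.9, rate = 2.1+15.5 = 17.6).
Mode = (α−1)/β = 5.9/17.6 = 0.335.
Mean = α/β = 6.9/17.6 = 0.392.
This is the posterior mode — the MAP estimate.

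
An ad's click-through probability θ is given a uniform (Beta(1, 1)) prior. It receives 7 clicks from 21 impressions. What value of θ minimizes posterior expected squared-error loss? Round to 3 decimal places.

Posterior: Beta(1+7, 1+14) = Beta(8, 15).
Mode = (8−1)/(8+15−2) = 7/21 = 0.333.
With a flat prior the MAP equals the MLE, 7/21.
Mean = 8/(8+15) = 8/23 = 0.348.
Squared-error loss ⇒ the optimal estimator is the posterior mean.

0.348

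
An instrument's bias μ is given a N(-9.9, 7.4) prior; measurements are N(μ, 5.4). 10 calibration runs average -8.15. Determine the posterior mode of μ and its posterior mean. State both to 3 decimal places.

Posterior for μ is Normal. Precision-weighted mean: (1/7.4·-9.9 + 10/5.4·-8.15) / (1/7.4 + 10/5.4) = -8.269.
A Normal posterior is symmetric, so mode = mean.

posterior mode = -8.269, posterior mean = -8.269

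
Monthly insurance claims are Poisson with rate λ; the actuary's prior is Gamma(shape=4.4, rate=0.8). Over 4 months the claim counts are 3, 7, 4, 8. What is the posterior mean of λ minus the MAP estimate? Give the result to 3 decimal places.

Σ counts = 22. Posterior: Gamma(shape = 4.4+22 = 26.4, rate = 0.8+4 = 4.8).
Mode = (α−1)/β = 25.4/4.8 = 5.292.
Mean = α/β = 26.4/4.8 = 5.500.
Difference = 5.500 − 5.292 = 0.208.

0.208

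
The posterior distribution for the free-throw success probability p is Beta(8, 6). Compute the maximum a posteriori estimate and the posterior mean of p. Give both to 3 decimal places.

p_MAP = 0.583, E[p|data] = 0.571

Mode = (8−1)/(8+6−2) = 7/12 = 0.583.
Mean = 8/(8+6) = 8/14 = 0.571.
Left-skewed posterior ⇒ mean < mode.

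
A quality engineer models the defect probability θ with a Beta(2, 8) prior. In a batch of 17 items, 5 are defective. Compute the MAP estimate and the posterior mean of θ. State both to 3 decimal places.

Posterior: Beta(2+5, 8+12) = Beta(7, 20).
Mode = (7−1)/(7+20−2) = 6/25 = 0.240.
Mean = 7/(7+20) = 7/27 = 0.259.
The posterior is right-skewed, so the mean exceeds the mode.

MAP = 0.240, posterior mean = 0.259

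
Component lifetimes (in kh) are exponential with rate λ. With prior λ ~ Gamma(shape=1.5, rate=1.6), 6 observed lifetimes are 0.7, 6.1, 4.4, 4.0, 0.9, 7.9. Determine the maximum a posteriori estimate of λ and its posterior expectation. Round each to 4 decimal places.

λ_MAP = 0.2539, E[λ|data] = 0.2930

Σ times = 24.0. Posterior: Gamma(shape = 1.5+6 = 7.5, rate = 1.6+24.0 = 25.6).
Mode = (α−1)/β = 6.5/25.6 = 0.2539.
Mean = α/β = 7.5/25.6 = 0.2930.
The mean is pulled above the mode by the posterior's right skew.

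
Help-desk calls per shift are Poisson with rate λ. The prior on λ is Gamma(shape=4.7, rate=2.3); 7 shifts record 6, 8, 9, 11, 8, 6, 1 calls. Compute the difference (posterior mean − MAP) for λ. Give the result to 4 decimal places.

Σ counts = 49. Posterior: Gamma(shape = 4.7+49 = 53.7, rate = 2.3+7 = 9.3).
Mode = (α−1)/β = 52.7/9.3 = 5.6667.
Mean = α/β = 53.7/9.3 = 5.7742.
Difference = 5.7742 − 5.6667 = 0.1075.

0.1075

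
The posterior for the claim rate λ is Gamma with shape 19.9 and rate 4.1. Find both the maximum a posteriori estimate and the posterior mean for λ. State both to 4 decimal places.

Mode = (α−1)/β = 18.9/4.1 = 4.6098.
Mean = α/β = 19.9/4.1 = 4.8537.

λ_MAP = 4.6098, E[λ|data] = 4.8537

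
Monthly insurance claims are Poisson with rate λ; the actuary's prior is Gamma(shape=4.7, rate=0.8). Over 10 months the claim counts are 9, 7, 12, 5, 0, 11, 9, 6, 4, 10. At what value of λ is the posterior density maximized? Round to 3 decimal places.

Σ counts = 73. Posterior: Gamma(shape = 4.7+73 = 77.7, rate = 0.8+10 = 10.8).
Mode = (α−1)/β = 76.7/10.8 = 7.102.
Mean = α/β = 77.7/10.8 = 7.194.
This is the posterior mode — the MAP estimate.

7.102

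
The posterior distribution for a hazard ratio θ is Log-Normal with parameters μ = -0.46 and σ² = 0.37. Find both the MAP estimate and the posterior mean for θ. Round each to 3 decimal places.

MAP estimate = 0.436, posterior mean = 0.760

Mode = exp(μ − σ²) = exp(-0.83) = 0.436.
Mean = exp(μ + σ²/2) = exp(-0.275) = 0.760.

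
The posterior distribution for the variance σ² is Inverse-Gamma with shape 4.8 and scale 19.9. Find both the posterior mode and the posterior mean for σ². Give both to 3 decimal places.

MAP: 3.431. Posterior mean: 5.237.

Mode = β/(α+1) = 19.9/5.8 = 3.431.
Mean = β/(α−1) = 19.9/3.8 = 5.237.
Right-skewed posterior ⇒ mode < mean.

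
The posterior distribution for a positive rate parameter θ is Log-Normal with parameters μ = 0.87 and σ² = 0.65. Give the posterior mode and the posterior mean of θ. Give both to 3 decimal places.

posterior mode = 1.246, posterior mean = 3.304

Mode = exp(μ − σ²) = exp(0.22) = 1.246.
Mean = exp(μ + σ²/2) = exp(1.195) = 3.304.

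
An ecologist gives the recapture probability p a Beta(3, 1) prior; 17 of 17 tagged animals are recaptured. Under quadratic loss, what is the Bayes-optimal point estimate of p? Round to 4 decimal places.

0.9524

Posterior: Beta(3+17, 1+0) = Beta(20, 1).
Since β = 1 ≤ 1 and α > 1, the Beta density is monotone increasing on [0,1]; the mode is at 1.
Mean = 20/(20+1) = 0.9524.
Quadratic loss ⇒ the optimal estimator is the posterior mean.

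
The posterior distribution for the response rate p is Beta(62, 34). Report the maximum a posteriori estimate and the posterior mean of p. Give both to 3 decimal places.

Mode = (62−1)/(62+34−2) = 61/94 = 0.649.
Mean = 62/(62+34) = 62/96 = 0.646.
Left-skewed posterior ⇒ mean < mode.

MAP = 0.649, posterior mean = 0.646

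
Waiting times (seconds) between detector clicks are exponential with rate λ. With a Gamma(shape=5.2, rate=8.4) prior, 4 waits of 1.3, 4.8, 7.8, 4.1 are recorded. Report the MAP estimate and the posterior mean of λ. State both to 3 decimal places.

Σ times = 18.0. Posterior: Gamma(shape = 5.2+4 = 9.2, rate = 8.4+18.0 = 26.4).
Mode = (α−1)/β = 8.2/26.4 = 0.311.
Mean = α/β = 9.2/26.4 = 0.348.

MAP: 0.311. Posterior mean: 0.348.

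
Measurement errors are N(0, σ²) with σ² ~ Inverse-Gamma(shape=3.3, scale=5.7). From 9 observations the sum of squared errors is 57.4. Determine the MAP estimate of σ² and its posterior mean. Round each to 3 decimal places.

Posterior: Inverse-Gamma(shape = 3.3+9/2 = 7.8, scale = 5.7+57.4/2 = 34.4).
Mode = β/(α+1) = 34.4/8.8 = 3.909.
Mean = β/(α−1) = 34.4/6.8 = 5.059.
The posterior is right-skewed, so the mean exceeds the mode.

MAP estimate = 3.909, posterior mean = 5.059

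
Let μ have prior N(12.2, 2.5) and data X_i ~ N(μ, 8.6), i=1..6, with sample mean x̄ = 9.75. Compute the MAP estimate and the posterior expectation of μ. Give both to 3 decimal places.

Posterior for μ is Normal. Precision-weighted mean: (1/2.5·12.2 + 6/8.6·9.75) / (1/2.5 + 6/8.6) = 10.643.
A Normal posterior is symmetric, so mode = mean.

MAP: 10.643. Posterior mean: 10.643.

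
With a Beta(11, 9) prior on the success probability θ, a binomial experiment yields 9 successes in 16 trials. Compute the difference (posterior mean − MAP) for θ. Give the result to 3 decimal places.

Posterior: Beta(11+9, 9+7) = Beta(20, 16).
Mode = (20−1)/(20+16−2) = 19/34 = 0.559.
Mean = 20/(20+16) = 20/36 = 0.556.
Difference = 0.556 − 0.559 = -0.003.

-0.003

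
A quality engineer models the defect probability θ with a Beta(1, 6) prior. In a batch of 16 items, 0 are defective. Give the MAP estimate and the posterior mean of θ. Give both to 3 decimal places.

Posterior: Beta(1+0, 6+16) = Beta(1, 22).
Since α = 1 ≤ 1 and β > 1, the Beta density is monotone decreasing on [0,1]; the mode is at 0.
Mean = 1/(1+22) = 0.043.
The mean is pulled above the mode by the posterior's right skew.

MAP = 0.000; posterior mean = 0.043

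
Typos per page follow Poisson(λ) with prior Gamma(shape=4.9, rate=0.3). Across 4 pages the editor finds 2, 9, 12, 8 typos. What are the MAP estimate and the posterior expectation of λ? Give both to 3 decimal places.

Σ counts = 31. Posterior: Gamma(shape = 4.9+31 = 35.9, rate = 0.3+4 = 4.3).
Mode = (α−1)/β = 34.9/4.3 = 8.116.
Mean = α/β = 35.9/4.3 = 8.349.

λ_MAP = 8.116, E[λ|data] = 8.349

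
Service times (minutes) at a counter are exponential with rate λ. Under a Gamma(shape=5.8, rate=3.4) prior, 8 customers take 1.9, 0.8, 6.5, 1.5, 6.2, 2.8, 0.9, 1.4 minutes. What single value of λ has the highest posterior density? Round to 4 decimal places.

0.5039

Σ times = 22.0. Posterior: Gamma(shape = 5.8+8 = 13.8, rate = 3.4+22.0 = 25.4).
Mode = (α−1)/β = 12.8/25.4 = 0.5039.
Mean = α/β = 13.8/25.4 = 0.5433.
This is the posterior mode — the MAP estimate.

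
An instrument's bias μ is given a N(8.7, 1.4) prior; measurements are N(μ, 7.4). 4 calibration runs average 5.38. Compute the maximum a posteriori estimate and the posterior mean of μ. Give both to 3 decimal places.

Posterior for μ is Normal. Precision-weighted mean: (1/1.4·8.7 + 4/7.4·5.38) / (1/1.4 + 4/7.4) = 7.270.
A Normal posterior is symmetric, so mode = mean.

μ_MAP = 7.270, E[μ|data] = 7.270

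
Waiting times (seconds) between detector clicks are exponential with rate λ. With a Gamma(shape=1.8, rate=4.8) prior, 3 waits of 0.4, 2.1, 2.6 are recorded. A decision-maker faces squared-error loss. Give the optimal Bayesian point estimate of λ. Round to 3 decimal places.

Σ times = 5.1. Posterior: Gamma(shape = 1.8+3 = 4.8, rate = 4.8+5.1 = 9.9).
Mode = (α−1)/β = 3.8/9.9 = 0.384.
Mean = α/β = 4.8/9.9 = 0.485.
Squared-error loss ⇒ the optimal estimator is the posterior mean.

0.485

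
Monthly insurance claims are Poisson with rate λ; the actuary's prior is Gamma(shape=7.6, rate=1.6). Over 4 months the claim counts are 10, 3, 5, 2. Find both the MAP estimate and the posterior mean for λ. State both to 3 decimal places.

Σ counts = 20. Posterior: Gamma(shape = 7.6+20 = 27.6, rate = 1.6+4 = 5.6).
Mode = (α−1)/β = 26.6/5.6 = 4.750.
Mean = α/β = 27.6/5.6 = 4.929.
Right-skewed posterior ⇒ mode < mean.

MAP: 4.750. Posterior mean: 4.929.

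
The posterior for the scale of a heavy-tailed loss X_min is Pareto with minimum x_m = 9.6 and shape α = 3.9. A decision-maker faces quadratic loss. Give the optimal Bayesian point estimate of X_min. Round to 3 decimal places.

The Pareto density is strictly decreasing on [x_m, ∞), so the mode is x_m = 9.600.
Mean = α·x_m/(α−1) = 3.9·9.6/2.9 = 12.910.
Quadratic loss ⇒ the optimal estimator is the posterior mean.

12.910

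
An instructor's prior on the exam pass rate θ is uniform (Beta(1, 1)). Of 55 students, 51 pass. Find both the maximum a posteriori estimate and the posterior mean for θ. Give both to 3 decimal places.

Posterior: Beta(1+51, 1+4) = Beta(52, 5).
Mode = (52−1)/(52+5−2) = 51/55 = 0.927.
With a flat prior the MAP equals the MLE, 51/55.
Mean = 52/(52+5) = 52/57 = 0.912.

θ_MAP = 0.927, E[θ|data] = 0.912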